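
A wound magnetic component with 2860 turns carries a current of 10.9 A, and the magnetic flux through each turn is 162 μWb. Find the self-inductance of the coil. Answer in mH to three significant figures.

L ≈ 42.5 mH

Self-inductance is defined by L = NΦ_B/I (flux linkage over current).
L = (2860)(1.620×10^-4 Wb)/(10.9 A) = 4.251×10^-2 H.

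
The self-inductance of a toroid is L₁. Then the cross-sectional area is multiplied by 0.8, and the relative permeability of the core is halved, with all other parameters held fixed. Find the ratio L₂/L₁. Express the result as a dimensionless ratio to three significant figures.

For a toroid, L ∝ μᵣN²A/R.
L₂/L₁ = (0.8) × (0.5) = 0.400.

L₂/L₁ = 0.400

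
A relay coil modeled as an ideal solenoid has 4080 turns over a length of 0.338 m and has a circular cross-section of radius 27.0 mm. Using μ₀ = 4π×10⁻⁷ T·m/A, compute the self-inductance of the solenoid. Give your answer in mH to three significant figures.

L ≈ 142 mH

A = πr² = π(2.700×10^-2 m)² = 2.290×10^-3 m².
For a long solenoid, L = μ₀N²A/ℓ.
L = (4π×10⁻⁷)(4080)²(2.290×10^-3)/(0.338 m) = 0.1417 H.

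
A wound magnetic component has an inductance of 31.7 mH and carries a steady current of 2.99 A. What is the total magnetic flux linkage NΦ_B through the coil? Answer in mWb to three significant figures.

NΦ_B ≈ 94.8 mWb

From L = NΦ_B/I, the flux linkage is NΦ_B = LI.
NΦ_B = (3.170×10^-2 H)(2.99 A) = 9.478×10^-2 Wb.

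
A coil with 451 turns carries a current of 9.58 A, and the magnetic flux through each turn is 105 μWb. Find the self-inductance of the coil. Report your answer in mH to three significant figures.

Self-inductance is defined by L = NΦ_B/I (flux linkage over current).
L = (451)(1.050×10^-4 Wb)/(9.58 A) = 4.943×10^-3 H.

L ≈ 4.94 mH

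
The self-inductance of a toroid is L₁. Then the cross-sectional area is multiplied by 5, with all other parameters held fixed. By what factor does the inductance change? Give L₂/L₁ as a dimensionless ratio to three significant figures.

For a toroid, L ∝ μᵣN²A/R.
L₂/L₁ = (5) = 5.00.

L₂/L₁ = 5.00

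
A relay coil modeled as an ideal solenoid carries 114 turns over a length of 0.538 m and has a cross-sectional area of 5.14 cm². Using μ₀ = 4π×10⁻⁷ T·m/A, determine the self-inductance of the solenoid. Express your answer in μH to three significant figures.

A = 5.14 cm² = 5.140×10^-4 m².
For a long solenoid, L = μ₀N²A/ℓ.
L = (4π×10⁻⁷)(114)²(5.140×10^-4)/(0.538 m) = 1.560×10^-5 H.

L ≈ 15.6 μH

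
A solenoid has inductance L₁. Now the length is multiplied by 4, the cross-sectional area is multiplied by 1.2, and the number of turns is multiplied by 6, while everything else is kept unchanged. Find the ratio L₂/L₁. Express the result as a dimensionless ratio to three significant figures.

L₂/L₁ = 10.8

For a solenoid, L ∝ μᵣN²A/ℓ.
L₂/L₁ = (4)^-1 × (1.2) × (6)^2 = 10.8.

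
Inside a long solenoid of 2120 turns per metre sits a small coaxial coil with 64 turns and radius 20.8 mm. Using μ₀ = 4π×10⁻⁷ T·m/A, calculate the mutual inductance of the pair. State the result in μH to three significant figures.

M ≈ 232 μH

The outer solenoid produces a uniform field B₁ = μ₀n₁I₁ across the inner coil,
so the flux linkage is N₂Φ = N₂B₁A₂ = μ₀n₁N₂A₂·I₁, giving M = μ₀n₁N₂A₂.
A₂ = πr² = π(2.080×10^-2 m)² = 1.359×10^-3 m².
M = (4π×10⁻⁷)(2120)(64)(1.359×10^-3) = 2.317×10^-4 H.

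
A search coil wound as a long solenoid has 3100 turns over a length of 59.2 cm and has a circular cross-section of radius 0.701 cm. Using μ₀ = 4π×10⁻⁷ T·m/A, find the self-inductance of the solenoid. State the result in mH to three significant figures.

L ≈ 3.15 mH

A = πr² = π(7.010×10^-3 m)² = 1.544×10^-4 m².
For a long solenoid, L = μ₀N²A/ℓ.
L = (4π×10⁻⁷)(3100)²(1.544×10^-4)/(0.592 m) = 3.149×10^-3 H.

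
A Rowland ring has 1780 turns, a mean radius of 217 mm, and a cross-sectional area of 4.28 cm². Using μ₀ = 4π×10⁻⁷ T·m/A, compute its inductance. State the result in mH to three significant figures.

For a thin toroid, L = μ₀N²A/(2πR).
L = (4π×10⁻⁷)(1780)²(4.280×10^-4) / (2π×0.217 m) = 1.250×10^-3 H.

L ≈ 1.25 mH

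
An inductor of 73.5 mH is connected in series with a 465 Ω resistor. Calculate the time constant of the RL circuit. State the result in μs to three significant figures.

τ ≈ 158 μs

τ = L/R = (7.350×10^-2 H)/(465 Ω) = 1.581×10^-4 s.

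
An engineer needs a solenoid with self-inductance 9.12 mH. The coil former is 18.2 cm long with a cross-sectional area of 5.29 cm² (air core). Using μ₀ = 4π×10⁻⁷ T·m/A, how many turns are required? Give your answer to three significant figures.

A = 5.29 cm² = 5.290×10^-4 m².
From L = μ₀N²A/ℓ, N = √(Lℓ / (μ₀A)).
N = √[(9.120×10^-3)(0.182) / ((4π×10⁻⁷)×5.290×10^-4)] = √(2.497×10^6) ≈ 1580.2.

N ≈ 1580 turns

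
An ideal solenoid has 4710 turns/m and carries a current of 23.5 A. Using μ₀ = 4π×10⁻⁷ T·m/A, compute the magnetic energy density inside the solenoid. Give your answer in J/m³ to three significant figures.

B = μ₀nI = (4π×10⁻⁷)(4.710×10^3)(23.5) = 0.1391 T.
u = B²/(2μ₀) = (0.1391)²/(2×4π×10⁻⁷) = 7.698×10^3 J/m³.

u ≈ 7700 J/m³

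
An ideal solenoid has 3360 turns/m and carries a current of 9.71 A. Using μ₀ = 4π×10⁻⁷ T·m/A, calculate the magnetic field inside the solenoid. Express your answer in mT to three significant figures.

B ≈ 41.0 mT

Inside a long solenoid, B = μ₀nI.
B = (4π×10⁻⁷)(3.360×10^3 m⁻¹)(9.71 A) = 4.100×10^-2 T.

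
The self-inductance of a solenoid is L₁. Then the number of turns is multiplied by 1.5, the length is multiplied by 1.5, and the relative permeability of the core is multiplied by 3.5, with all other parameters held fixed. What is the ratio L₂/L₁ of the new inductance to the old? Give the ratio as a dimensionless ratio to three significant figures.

L₂/L₁ = 5.25

For a solenoid, L ∝ μᵣN²A/ℓ.
L₂/L₁ = (1.5)^2 × (1.5)^-1 × (3.5) = 5.25.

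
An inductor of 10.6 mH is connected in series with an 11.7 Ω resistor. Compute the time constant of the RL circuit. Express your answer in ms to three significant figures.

τ ≈ 0.906 ms

τ = L/R = (1.060×10^-2 H)/(11.7 Ω) = 9.060×10^-4 s.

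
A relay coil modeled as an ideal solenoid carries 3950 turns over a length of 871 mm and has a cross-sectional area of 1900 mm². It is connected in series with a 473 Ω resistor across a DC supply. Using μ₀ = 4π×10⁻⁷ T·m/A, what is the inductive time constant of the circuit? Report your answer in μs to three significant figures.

A = 1900 mm² = 1.900×10^-3 m².
L = μ₀N²A/ℓ = (4π×10⁻⁷)(3950)²(1.900×10^-3)/(0.871) = 4.277×10^-2 H.
τ = L/R = (4.277×10^-2)/(473) = 9.042×10^-5 s.

τ ≈ 90.4 μs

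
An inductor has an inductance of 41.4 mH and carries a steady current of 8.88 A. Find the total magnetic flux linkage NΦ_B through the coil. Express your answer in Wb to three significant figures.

From L = NΦ_B/I, the flux linkage is NΦ_B = LI.
NΦ_B = (4.140×10^-2 H)(8.88 A) = 0.3676 Wb.

NΦ_B ≈ 0.368 Wb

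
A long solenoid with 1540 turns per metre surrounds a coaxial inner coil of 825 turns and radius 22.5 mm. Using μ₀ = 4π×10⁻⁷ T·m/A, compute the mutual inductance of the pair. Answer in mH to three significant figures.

The outer solenoid produces a uniform field B₁ = μ₀n₁I₁ across the inner coil,
so the flux linkage is N₂Φ = N₂B₁A₂ = μ₀n₁N₂A₂·I₁, giving M = μ₀n₁N₂A₂.
A₂ = πr² = π(2.250×10^-2 m)² = 1.590×10^-3 m².
M = (4π×10⁻⁷)(1540)(825)(1.590×10^-3) = 2.539×10^-3 H.

M ≈ 2.54 mH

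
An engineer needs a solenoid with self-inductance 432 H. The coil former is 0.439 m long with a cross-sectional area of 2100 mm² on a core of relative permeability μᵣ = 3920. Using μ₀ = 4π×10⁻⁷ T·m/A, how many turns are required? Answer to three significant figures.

A = 2100 mm² = 2.100×10^-3 m².
From L = μ₀μᵣN²A/ℓ, N = √(Lℓ / (μ₀μᵣA)).
N = √[(432)(0.439) / ((4π×10⁻⁷)(3920)×2.100×10^-3)] = √(1.833×10^7) ≈ 4281.7.

N ≈ 4280 turns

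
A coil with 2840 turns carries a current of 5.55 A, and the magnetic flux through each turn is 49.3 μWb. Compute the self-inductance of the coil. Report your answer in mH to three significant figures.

Self-inductance is defined by L = NΦ_B/I (flux linkage over current).
L = (2840)(4.930×10^-5 Wb)/(5.55 A) = 2.523×10^-2 H.

L ≈ 25.2 mH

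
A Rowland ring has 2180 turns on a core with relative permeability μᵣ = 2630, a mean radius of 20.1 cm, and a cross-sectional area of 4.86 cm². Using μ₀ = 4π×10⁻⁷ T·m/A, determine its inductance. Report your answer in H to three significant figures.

L ≈ 6.04 H

For a thin toroid, L = μ₀μᵣN²A/(2πR).
L = (4π×10⁻⁷)(2630)(2180)²(4.860×10^-4) / (2π×0.201 m) = 6.044 H.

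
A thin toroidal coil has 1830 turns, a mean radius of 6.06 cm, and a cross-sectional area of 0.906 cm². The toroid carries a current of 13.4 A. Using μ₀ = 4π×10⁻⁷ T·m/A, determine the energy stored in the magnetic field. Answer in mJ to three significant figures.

L = μ₀N²A/(2πR) = (4π×10⁻⁷)(1830)²(9.060×10^-5)/(2π×6.060×10^-2) = 1.001×10^-3 H.
U = ½LI² = ½(1.001×10^-3)(13.4)² = 8.990×10^-2 J.

U ≈ 89.9 mJ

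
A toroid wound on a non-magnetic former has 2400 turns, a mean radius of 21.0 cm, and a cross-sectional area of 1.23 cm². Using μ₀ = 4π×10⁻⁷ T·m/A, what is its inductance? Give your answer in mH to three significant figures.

L ≈ 0.675 mH

For a thin toroid, L = μ₀N²A/(2πR).
L = (4π×10⁻⁷)(2400)²(1.230×10^-4) / (2π×0.21 m) = 6.747×10^-4 H.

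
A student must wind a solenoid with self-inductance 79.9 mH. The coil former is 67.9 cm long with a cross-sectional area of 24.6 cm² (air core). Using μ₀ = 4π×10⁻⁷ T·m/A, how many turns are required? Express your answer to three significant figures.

N ≈ 4190 turns

A = 24.6 cm² = 2.460×10^-3 m².
From L = μ₀N²A/ℓ, N = √(Lℓ / (μ₀A)).
N = √[(7.990×10^-2)(0.679) / ((4π×10⁻⁷)×2.460×10^-3)] = √(1.75498×10^7) ≈ 4189.2.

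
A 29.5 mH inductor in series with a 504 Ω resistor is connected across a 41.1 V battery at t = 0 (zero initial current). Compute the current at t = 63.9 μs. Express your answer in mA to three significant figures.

τ = L/R = 2.950×10^-2/504 = 5.853×10^-5 s; final current I_∞ = ε/R = 41.1/504 = 8.1548×10^-2 A.
I(t) = I_∞(1 − e^(−t/τ)) with t/τ = 1.092.
I = (8.1548×10^-2)(1 − e^(−1.092)) = 5.418×10^-2 A.

I ≈ 54.2 mA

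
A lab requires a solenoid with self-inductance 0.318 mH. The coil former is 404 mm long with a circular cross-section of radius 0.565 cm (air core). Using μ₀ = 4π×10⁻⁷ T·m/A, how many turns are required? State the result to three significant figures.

A = πr² = π(5.650×10^-3 m)² = 1.003×10^-4 m².
From L = μ₀N²A/ℓ, N = √(Lℓ / (μ₀A)).
N = √[(3.180×10^-4)(0.404) / ((4π×10⁻⁷)×1.003×10^-4)] = √(1.019×10^6) ≈ 1009.7.

N ≈ 1010 turns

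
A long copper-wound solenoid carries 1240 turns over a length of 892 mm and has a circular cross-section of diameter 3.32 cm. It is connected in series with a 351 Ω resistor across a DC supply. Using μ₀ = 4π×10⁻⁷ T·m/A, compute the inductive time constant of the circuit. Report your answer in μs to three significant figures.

A = π(d/2)² = π(1.660×10^-2 m)² = 8.657×10^-4 m².
L = μ₀N²A/ℓ = (4π×10⁻⁷)(1240)²(8.657×10^-4)/(0.892) = 1.875×10^-3 H.
τ = L/R = (1.875×10^-3)/(351) = 5.343×10^-6 s.

τ ≈ 5.34 μs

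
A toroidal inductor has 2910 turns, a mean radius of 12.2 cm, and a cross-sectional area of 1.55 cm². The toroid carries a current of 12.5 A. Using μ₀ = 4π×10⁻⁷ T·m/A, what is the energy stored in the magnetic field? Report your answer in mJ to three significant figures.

L = μ₀N²A/(2πR) = (4π×10⁻⁷)(2910)²(1.550×10^-4)/(2π×0.122) = 2.152×10^-3 H.
U = ½LI² = ½(2.152×10^-3)(12.5)² = 0.1681 J.

U ≈ 168 mJ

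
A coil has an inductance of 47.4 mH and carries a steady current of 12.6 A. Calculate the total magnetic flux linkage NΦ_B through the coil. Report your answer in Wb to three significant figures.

From L = NΦ_B/I, the flux linkage is NΦ_B = LI.
NΦ_B = (4.740×10^-2 H)(12.6 A) = 0.5972 Wb.

NΦ_B ≈ 0.597 Wb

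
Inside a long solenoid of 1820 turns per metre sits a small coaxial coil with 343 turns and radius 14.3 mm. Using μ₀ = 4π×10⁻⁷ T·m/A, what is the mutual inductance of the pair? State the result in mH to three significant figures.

M ≈ 0.504 mH

The outer solenoid produces a uniform field B₁ = μ₀n₁I₁ across the inner coil,
so the flux linkage is N₂Φ = N₂B₁A₂ = μ₀n₁N₂A₂·I₁, giving M = μ₀n₁N₂A₂.
A₂ = πr² = π(1.430×10^-2 m)² = 6.424×10^-4 m².
M = (4π×10⁻⁷)(1820)(343)(6.424×10^-4) = 5.040×10^-4 H.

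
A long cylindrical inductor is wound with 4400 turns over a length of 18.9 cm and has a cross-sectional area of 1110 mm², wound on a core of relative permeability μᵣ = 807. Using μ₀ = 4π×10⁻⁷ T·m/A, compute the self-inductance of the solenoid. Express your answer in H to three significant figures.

L ≈ 115 H

A = 1110 mm² = 1.110×10^-3 m².
For a long solenoid, L = μ₀μᵣN²A/ℓ.
L = (4π×10⁻⁷)(807)(4400)²(1.110×10^-3)/(0.189 m) = 115.3 H.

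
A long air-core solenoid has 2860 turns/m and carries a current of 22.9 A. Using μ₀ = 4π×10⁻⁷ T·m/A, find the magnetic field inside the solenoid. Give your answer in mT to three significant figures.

B ≈ 82.3 mT

Inside a long solenoid, B = μ₀nI.
B = (4π×10⁻⁷)(2.860×10^3 m⁻¹)(22.9 A) = 8.230×10^-2 T.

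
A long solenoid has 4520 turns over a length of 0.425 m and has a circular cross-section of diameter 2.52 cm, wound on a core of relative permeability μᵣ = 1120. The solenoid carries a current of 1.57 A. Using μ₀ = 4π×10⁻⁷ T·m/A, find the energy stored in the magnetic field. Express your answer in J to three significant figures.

U ≈ 41.6 J

A = π(d/2)² = π(1.260×10^-2 m)² = 4.988×10^-4 m².
L = μ₀μᵣN²A/ℓ = (4π×10⁻⁷)(1120)(4520)²(4.988×10^-4)/(0.425) = 33.74 H.
U = ½LI² = ½(33.74)(1.57)² = 41.59 J.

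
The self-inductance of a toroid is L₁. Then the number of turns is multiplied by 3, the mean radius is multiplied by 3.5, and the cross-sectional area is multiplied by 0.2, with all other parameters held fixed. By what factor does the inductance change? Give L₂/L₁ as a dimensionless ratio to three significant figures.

For a toroid, L ∝ μᵣN²A/R.
L₂/L₁ = (3)^2 × (3.5)^-1 × (0.2) = 0.514.

L₂/L₁ = 0.514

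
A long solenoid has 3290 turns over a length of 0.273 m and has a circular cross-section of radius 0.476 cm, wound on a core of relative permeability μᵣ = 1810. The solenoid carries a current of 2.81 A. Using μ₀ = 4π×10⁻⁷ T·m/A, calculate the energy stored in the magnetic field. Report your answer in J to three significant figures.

U ≈ 25.3 J

A = πr² = π(4.760×10^-3 m)² = 7.118×10^-5 m².
L = μ₀μᵣN²A/ℓ = (4π×10⁻⁷)(1810)(3290)²(7.118×10^-5)/(0.273) = 6.419 H.
U = ½LI² = ½(6.419)(2.81)² = 25.34 J.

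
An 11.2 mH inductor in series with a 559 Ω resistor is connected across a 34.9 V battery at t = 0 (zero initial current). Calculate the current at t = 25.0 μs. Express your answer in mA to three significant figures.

I ≈ 44.5 mA

τ = L/R = 1.120×10^-2/559 = 2.004×10^-5 s; final current I_∞ = ε/R = 34.9/559 = 6.243×10^-2 A.
I(t) = I_∞(1 − e^(−t/τ)) with t/τ = 1.248.
I = (6.243×10^-2)(1 − e^(−1.248)) = 4.451×10^-2 A.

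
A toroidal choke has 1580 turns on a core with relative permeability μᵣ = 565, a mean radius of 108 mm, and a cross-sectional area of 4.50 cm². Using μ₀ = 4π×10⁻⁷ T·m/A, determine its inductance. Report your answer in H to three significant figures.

For a thin toroid, L = μ₀μᵣN²A/(2πR).
L = (4π×10⁻⁷)(565)(1580)²(4.500×10^-4) / (2π×0.108 m) = 1.175 H.

L ≈ 1.18 H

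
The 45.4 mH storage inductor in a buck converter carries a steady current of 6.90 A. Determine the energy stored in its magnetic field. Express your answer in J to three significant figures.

Stored magnetic energy: U = ½LI².
U = ½(4.540×10^-2 H)(6.90 A)² = 1.081 J.

U ≈ 1.08 J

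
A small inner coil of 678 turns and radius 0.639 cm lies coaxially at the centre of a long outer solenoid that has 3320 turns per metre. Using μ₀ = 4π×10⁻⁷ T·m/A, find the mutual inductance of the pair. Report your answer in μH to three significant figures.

The outer solenoid produces a uniform field B₁ = μ₀n₁I₁ across the inner coil,
so the flux linkage is N₂Φ = N₂B₁A₂ = μ₀n₁N₂A₂·I₁, giving M = μ₀n₁N₂A₂.
A₂ = πr² = π(6.390×10^-3 m)² = 1.283×10^-4 m².
M = (4π×10⁻⁷)(3320)(678)(1.283×10^-4) = 3.629×10^-4 H.

M ≈ 363 μH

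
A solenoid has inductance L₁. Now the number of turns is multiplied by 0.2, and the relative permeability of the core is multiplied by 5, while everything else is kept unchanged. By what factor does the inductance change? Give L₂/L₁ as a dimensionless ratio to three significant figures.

L₂/L₁ = 0.200

For a solenoid, L ∝ μᵣN²A/ℓ.
L₂/L₁ = (0.2)^2 × (5) = 0.200.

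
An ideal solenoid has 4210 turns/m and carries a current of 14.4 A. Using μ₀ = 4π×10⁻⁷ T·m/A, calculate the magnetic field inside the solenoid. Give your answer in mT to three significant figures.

B ≈ 76.2 mT

Inside a long solenoid, B = μ₀nI.
B = (4π×10⁻⁷)(4.210×10^3 m⁻¹)(14.4 A) = 7.618×10^-2 T.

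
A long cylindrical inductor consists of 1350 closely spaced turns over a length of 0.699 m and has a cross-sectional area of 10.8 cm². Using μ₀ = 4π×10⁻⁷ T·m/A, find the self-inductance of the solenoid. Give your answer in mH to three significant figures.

L ≈ 3.54 mH

A = 10.8 cm² = 1.080×10^-3 m².
For a long solenoid, L = μ₀N²A/ℓ.
L = (4π×10⁻⁷)(1350)²(1.080×10^-3)/(0.699 m) = 3.539×10^-3 H.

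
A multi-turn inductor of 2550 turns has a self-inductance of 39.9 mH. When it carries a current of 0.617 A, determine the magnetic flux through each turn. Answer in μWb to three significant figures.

Φ_B ≈ 9.65 μWb

From L = NΦ_B/I, the flux per turn is Φ_B = LI/N.
Φ_B = (3.990×10^-2 H)(0.617 A)/2550 = 9.654×10^-6 Wb.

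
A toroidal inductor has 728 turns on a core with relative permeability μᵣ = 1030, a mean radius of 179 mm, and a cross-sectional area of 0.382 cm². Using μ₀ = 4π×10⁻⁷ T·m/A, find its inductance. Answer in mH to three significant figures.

For a thin toroid, L = μ₀μᵣN²A/(2πR).
L = (4π×10⁻⁷)(1030)(728)²(3.820×10^-5) / (2π×0.179 m) = 2.330×10^-2 H.

L ≈ 23.3 mH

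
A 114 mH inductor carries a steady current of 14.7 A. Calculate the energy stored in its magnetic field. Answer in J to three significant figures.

Stored magnetic energy: U = ½LI².
U = ½(0.114 H)(14.7 A)² = 12.32 J.

U ≈ 12.3 J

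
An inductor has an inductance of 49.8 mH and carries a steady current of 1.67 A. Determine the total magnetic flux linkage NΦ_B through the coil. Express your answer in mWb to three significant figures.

From L = NΦ_B/I, the flux linkage is NΦ_B = LI.
NΦ_B = (4.980×10^-2 H)(1.67 A) = 8.317×10^-2 Wb.

NΦ_B ≈ 83.2 mWb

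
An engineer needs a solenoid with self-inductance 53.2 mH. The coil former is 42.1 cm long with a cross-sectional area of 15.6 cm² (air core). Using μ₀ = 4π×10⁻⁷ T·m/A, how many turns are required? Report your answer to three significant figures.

A = 15.6 cm² = 1.560×10^-3 m².
From L = μ₀N²A/ℓ, N = √(Lℓ / (μ₀A)).
N = √[(5.320×10^-2)(0.421) / ((4π×10⁻⁷)×1.560×10^-3)] = √(1.143×10^7) ≈ 3380.1.

N ≈ 3380 turns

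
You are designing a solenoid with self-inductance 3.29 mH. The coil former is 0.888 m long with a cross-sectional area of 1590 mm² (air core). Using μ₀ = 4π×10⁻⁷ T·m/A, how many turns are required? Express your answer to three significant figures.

A = 1590 mm² = 1.590×10^-3 m².
From L = μ₀N²A/ℓ, N = √(Lℓ / (μ₀A)).
N = √[(3.290×10^-3)(0.888) / ((4π×10⁻⁷)×1.590×10^-3)] = √(1.462×10^6) ≈ 1209.2.

N ≈ 1210 turns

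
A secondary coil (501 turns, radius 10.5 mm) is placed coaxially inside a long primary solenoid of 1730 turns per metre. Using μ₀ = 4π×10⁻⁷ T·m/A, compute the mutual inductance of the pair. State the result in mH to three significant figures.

The outer solenoid produces a uniform field B₁ = μ₀n₁I₁ across the inner coil,
so the flux linkage is N₂Φ = N₂B₁A₂ = μ₀n₁N₂A₂·I₁, giving M = μ₀n₁N₂A₂.
A₂ = πr² = π(1.050×10^-2 m)² = 3.464×10^-4 m².
M = (4π×10⁻⁷)(1730)(501)(3.464×10^-4) = 3.772×10^-4 H.

M ≈ 0.377 mH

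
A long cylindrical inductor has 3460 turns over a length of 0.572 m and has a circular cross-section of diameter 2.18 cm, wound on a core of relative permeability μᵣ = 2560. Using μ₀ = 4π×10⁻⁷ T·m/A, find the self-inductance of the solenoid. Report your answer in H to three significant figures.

A = π(d/2)² = π(1.090×10^-2 m)² = 3.733×10^-4 m².
For a long solenoid, L = μ₀μᵣN²A/ℓ.
L = (4π×10⁻⁷)(2560)(3460)²(3.733×10^-4)/(0.572 m) = 25.13 H.

L ≈ 25.1 H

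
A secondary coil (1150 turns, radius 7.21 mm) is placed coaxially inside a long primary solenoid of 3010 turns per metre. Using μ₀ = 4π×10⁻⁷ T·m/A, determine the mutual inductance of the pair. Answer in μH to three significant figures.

M ≈ 710 μH

The outer solenoid produces a uniform field B₁ = μ₀n₁I₁ across the inner coil,
so the flux linkage is N₂Φ = N₂B₁A₂ = μ₀n₁N₂A₂·I₁, giving M = μ₀n₁N₂A₂.
A₂ = πr² = π(7.210×10^-3 m)² = 1.633×10^-4 m².
M = (4π×10⁻⁷)(3010)(1150)(1.633×10^-4) = 7.104×10^-4 H.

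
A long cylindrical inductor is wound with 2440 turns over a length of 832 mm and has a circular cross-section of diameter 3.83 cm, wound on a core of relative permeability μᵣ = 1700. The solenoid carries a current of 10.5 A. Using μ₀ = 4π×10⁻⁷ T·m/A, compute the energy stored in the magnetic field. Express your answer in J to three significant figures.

A = π(d/2)² = π(1.915×10^-2 m)² = 1.152×10^-3 m².
L = μ₀μᵣN²A/ℓ = (4π×10⁻⁷)(1700)(2440)²(1.152×10^-3)/(0.832) = 17.61 H.
U = ½LI² = ½(17.61)(10.5)² = 970.8 J.

U ≈ 971 J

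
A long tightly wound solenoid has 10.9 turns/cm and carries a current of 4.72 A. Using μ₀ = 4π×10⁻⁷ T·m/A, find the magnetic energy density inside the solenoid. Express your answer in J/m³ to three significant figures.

B = μ₀nI = (4π×10⁻⁷)(1.090×10^3)(4.72) = 6.465×10^-3 T.
u = B²/(2μ₀) = (6.465×10^-3)²/(2×4π×10⁻⁷) = 16.63 J/m³.

u ≈ 16.6 J/m³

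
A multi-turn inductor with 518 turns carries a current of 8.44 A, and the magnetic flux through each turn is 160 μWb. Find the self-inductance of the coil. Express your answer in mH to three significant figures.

Self-inductance is defined by L = NΦ_B/I (flux linkage over current).
L = (518)(1.600×10^-4 Wb)/(8.44 A) = 9.820×10^-3 H.

L ≈ 9.82 mH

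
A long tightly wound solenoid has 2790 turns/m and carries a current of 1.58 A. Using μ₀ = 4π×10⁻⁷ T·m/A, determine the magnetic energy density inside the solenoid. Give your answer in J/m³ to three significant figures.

u ≈ 12.2 J/m³

B = μ₀nI = (4π×10⁻⁷)(2.790×10^3)(1.58) = 5.540×10^-3 T.
u = B²/(2μ₀) = (5.540×10^-3)²/(2×4π×10⁻⁷) = 12.21 J/m³.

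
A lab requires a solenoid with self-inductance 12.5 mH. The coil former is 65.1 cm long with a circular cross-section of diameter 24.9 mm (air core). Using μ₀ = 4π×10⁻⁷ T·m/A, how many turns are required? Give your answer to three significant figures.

N ≈ 3650 turns

A = π(d/2)² = π(1.245×10^-2 m)² = 4.870×10^-4 m².
From L = μ₀N²A/ℓ, N = √(Lℓ / (μ₀A)).
N = √[(1.250×10^-2)(0.651) / ((4π×10⁻⁷)×4.870×10^-4)] = √(1.330×10^7) ≈ 3646.7.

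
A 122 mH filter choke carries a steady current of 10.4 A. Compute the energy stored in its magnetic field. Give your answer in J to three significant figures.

U ≈ 6.60 J

Stored magnetic energy: U = ½LI².
U = ½(0.122 H)(10.4 A)² = 6.598 J.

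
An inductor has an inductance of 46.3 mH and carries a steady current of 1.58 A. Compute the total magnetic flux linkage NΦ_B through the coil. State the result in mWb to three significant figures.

NΦ_B ≈ 73.2 mWb

From L = NΦ_B/I, the flux linkage is NΦ_B = LI.
NΦ_B = (4.630×10^-2 H)(1.58 A) = 7.315×10^-2 Wb.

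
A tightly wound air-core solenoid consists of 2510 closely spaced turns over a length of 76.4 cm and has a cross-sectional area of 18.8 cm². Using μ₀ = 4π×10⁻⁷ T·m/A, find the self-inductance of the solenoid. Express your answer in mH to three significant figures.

L ≈ 19.5 mH

A = 18.8 cm² = 1.880×10^-3 m².
For a long solenoid, L = μ₀N²A/ℓ.
L = (4π×10⁻⁷)(2510)²(1.880×10^-3)/(0.764 m) = 1.948×10^-2 H.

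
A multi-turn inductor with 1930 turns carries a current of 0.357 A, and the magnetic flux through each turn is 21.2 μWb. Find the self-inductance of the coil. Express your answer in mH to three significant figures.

Self-inductance is defined by L = NΦ_B/I (flux linkage over current).
L = (1930)(2.120×10^-5 Wb)/(0.357 A) = 0.1146 H.

L ≈ 115 mH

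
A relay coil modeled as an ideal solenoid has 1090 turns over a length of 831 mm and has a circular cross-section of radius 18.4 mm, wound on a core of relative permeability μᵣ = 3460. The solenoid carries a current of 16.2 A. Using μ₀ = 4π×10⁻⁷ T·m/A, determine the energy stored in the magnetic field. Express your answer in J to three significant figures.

A = πr² = π(1.840×10^-2 m)² = 1.064×10^-3 m².
L = μ₀μᵣN²A/ℓ = (4π×10⁻⁷)(3460)(1090)²(1.064×10^-3)/(0.831) = 6.612 H.
U = ½LI² = ½(6.612)(16.2)² = 867.6 J.

U ≈ 868 J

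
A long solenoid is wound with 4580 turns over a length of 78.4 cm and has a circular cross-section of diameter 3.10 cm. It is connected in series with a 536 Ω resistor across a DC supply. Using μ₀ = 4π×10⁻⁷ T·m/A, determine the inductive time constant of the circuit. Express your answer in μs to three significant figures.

A = π(d/2)² = π(1.550×10^-2 m)² = 7.548×10^-4 m².
L = μ₀N²A/ℓ = (4π×10⁻⁷)(4580)²(7.548×10^-4)/(0.784) = 2.538×10^-2 H.
τ = L/R = (2.538×10^-2)/(536) = 4.734×10^-5 s.

τ ≈ 47.3 μs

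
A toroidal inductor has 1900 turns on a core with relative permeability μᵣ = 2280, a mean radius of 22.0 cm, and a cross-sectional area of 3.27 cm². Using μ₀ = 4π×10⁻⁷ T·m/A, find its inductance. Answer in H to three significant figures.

For a thin toroid, L = μ₀μᵣN²A/(2πR).
L = (4π×10⁻⁷)(2280)(1900)²(3.270×10^-4) / (2π×0.22 m) = 2.447 H.

L ≈ 2.45 H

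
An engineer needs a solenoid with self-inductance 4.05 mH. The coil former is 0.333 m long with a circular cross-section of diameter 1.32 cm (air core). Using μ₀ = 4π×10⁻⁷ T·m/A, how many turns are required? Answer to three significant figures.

N ≈ 2800 turns

A = π(d/2)² = π(6.600×10^-3 m)² = 1.368×10^-4 m².
From L = μ₀N²A/ℓ, N = √(Lℓ / (μ₀A)).
N = √[(4.050×10^-3)(0.333) / ((4π×10⁻⁷)×1.368×10^-4)] = √(7.842×10^6) ≈ 2800.4.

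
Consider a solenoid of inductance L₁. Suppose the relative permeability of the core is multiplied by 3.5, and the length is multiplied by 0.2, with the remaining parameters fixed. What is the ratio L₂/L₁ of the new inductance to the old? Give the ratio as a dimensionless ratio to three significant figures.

L₂/L₁ = 17.5

For a solenoid, L ∝ μᵣN²A/ℓ.
L₂/L₁ = (3.5) × (0.2)^-1 = 17.5.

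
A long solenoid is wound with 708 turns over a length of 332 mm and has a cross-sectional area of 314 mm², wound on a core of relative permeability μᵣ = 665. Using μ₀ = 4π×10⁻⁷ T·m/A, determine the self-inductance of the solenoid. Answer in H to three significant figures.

L ≈ 0.396 H

A = 314 mm² = 3.140×10^-4 m².
For a long solenoid, L = μ₀μᵣN²A/ℓ.
L = (4π×10⁻⁷)(665)(708)²(3.140×10^-4)/(0.332 m) = 0.3962 H.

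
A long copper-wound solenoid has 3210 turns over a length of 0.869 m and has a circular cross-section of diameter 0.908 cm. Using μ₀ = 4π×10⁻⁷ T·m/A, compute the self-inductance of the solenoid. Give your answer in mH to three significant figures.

A = π(d/2)² = π(4.540×10^-3 m)² = 6.475×10^-5 m².
For a long solenoid, L = μ₀N²A/ℓ.
L = (4π×10⁻⁷)(3210)²(6.475×10^-5)/(0.869 m) = 9.649×10^-4 H.

L ≈ 0.965 mH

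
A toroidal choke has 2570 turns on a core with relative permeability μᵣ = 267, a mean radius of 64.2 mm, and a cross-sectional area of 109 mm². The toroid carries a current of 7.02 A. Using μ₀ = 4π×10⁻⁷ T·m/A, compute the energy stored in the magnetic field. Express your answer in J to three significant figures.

L = μ₀μᵣN²A/(2πR) = (4π×10⁻⁷)(267)(2570)²(1.090×10^-4)/(2π×6.420×10^-2) = 0.5988 H.
U = ½LI² = ½(0.5988)(7.02)² = 14.76 J.

U ≈ 14.8 J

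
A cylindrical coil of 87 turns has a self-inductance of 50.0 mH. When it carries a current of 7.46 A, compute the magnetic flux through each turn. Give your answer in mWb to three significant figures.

From L = NΦ_B/I, the flux per turn is Φ_B = LI/N.
Φ_B = (5.000×10^-2 H)(7.46 A)/87 = 4.287×10^-3 Wb.

Φ_B ≈ 4.29 mWb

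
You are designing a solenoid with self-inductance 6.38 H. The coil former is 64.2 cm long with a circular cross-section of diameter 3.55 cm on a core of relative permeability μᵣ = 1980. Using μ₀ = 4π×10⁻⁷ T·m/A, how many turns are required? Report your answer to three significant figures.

A = π(d/2)² = π(1.775×10^-2 m)² = 9.898×10^-4 m².
From L = μ₀μᵣN²A/ℓ, N = √(Lℓ / (μ₀μᵣA)).
N = √[(6.38)(0.642) / ((4π×10⁻⁷)(1980)×9.898×10^-4)] = √(1.663×10^6) ≈ 1289.6.

N ≈ 1290 turns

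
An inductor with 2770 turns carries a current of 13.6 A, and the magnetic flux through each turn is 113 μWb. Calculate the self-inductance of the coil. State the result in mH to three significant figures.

L ≈ 23.0 mH

Self-inductance is defined by L = NΦ_B/I (flux linkage over current).
L = (2770)(1.130×10^-4 Wb)/(13.6 A) = 2.302×10^-2 H.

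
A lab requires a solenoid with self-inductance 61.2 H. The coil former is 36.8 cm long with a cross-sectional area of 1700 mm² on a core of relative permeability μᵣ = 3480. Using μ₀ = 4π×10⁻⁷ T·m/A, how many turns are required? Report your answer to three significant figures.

N ≈ 1740 turns

A = 1700 mm² = 1.700×10^-3 m².
From L = μ₀μᵣN²A/ℓ, N = √(Lℓ / (μ₀μᵣA)).
N = √[(61.2)(0.368) / ((4π×10⁻⁷)(3480)×1.700×10^-3)] = √(3.029×10^6) ≈ 1740.5.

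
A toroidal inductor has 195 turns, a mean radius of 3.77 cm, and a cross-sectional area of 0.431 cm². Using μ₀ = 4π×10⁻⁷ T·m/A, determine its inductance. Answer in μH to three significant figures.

L ≈ 8.69 μH

For a thin toroid, L = μ₀N²A/(2πR).
L = (4π×10⁻⁷)(195)²(4.310×10^-5) / (2π×3.770×10^-2 m) = 8.694×10^-6 H.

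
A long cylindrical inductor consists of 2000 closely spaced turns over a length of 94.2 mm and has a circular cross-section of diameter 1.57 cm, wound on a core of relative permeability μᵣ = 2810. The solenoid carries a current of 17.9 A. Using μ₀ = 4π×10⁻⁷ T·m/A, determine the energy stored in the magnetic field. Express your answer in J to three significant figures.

U ≈ 4650 J

A = π(d/2)² = π(7.850×10^-3 m)² = 1.936×10^-4 m².
L = μ₀μᵣN²A/ℓ = (4π×10⁻⁷)(2810)(2000)²(1.936×10^-4)/(9.420×10^-2) = 29.03 H.
U = ½LI² = ½(29.03)(17.9)² = 4.650×10^3 J.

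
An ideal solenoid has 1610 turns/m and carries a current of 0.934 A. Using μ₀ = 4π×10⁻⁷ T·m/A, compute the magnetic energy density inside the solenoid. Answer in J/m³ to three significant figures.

B = μ₀nI = (4π×10⁻⁷)(1.610×10^3)(0.934) = 1.890×10^-3 T.
u = B²/(2μ₀) = (1.890×10^-3)²/(2×4π×10⁻⁷) = 1.421 J/m³.

u ≈ 1.42 J/m³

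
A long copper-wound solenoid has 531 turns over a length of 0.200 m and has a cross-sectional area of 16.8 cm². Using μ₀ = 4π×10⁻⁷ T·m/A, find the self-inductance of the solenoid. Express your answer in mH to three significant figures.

A = 16.8 cm² = 1.680×10^-3 m².
For a long solenoid, L = μ₀N²A/ℓ.
L = (4π×10⁻⁷)(531)²(1.680×10^-3)/(0.2 m) = 2.976×10^-3 H.

L ≈ 2.98 mH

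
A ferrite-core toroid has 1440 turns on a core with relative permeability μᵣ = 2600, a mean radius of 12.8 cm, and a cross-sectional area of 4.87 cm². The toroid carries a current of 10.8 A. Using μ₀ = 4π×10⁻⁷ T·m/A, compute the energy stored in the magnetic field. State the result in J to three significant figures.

U ≈ 239 J

L = μ₀μᵣN²A/(2πR) = (4π×10⁻⁷)(2600)(1440)²(4.870×10^-4)/(2π×0.128) = 4.102 H.
U = ½LI² = ½(4.102)(10.8)² = 239.3 J.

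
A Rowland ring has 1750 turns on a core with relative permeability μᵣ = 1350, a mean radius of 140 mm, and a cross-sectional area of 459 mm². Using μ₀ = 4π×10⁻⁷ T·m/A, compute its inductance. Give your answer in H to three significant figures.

L ≈ 2.71 H

For a thin toroid, L = μ₀μᵣN²A/(2πR).
L = (4π×10⁻⁷)(1350)(1750)²(4.590×10^-4) / (2π×0.14 m) = 2.711 H.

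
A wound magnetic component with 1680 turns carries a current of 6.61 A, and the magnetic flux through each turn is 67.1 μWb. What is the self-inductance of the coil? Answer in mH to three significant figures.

L ≈ 17.1 mH

Self-inductance is defined by L = NΦ_B/I (flux linkage over current).
L = (1680)(6.710×10^-5 Wb)/(6.61 A) = 1.705×10^-2 H.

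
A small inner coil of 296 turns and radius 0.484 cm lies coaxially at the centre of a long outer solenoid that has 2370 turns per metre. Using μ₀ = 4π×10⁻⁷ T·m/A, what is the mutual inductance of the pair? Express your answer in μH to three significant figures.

The outer solenoid produces a uniform field B₁ = μ₀n₁I₁ across the inner coil,
so the flux linkage is N₂Φ = N₂B₁A₂ = μ₀n₁N₂A₂·I₁, giving M = μ₀n₁N₂A₂.
A₂ = πr² = π(4.840×10^-3 m)² = 7.359×10^-5 m².
M = (4π×10⁻⁷)(2370)(296)(7.359×10^-5) = 6.488×10^-5 H.

M ≈ 64.9 μH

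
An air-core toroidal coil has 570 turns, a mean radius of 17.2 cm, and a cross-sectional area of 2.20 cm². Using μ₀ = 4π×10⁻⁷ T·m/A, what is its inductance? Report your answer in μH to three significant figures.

For a thin toroid, L = μ₀N²A/(2πR).
L = (4π×10⁻⁷)(570)²(2.200×10^-4) / (2π×0.172 m) = 8.311×10^-5 H.

L ≈ 83.1 μH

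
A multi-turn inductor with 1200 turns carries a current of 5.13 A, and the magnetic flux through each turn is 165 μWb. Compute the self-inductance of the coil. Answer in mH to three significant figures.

L ≈ 38.6 mH

Self-inductance is defined by L = NΦ_B/I (flux linkage over current).
L = (1200)(1.650×10^-4 Wb)/(5.13 A) = 3.860×10^-2 H.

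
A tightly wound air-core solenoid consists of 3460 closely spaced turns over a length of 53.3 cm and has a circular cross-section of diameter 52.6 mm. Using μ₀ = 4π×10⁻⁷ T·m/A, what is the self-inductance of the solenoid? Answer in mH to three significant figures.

A = π(d/2)² = π(2.630×10^-2 m)² = 2.173×10^-3 m².
For a long solenoid, L = μ₀N²A/ℓ.
L = (4π×10⁻⁷)(3460)²(2.173×10^-3)/(0.533 m) = 6.133×10^-2 H.

L ≈ 61.3 mH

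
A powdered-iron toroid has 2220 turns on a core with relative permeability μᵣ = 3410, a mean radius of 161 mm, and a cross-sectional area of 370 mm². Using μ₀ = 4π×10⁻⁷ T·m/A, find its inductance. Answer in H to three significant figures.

L ≈ 7.72 H

For a thin toroid, L = μ₀μᵣN²A/(2πR).
L = (4π×10⁻⁷)(3410)(2220)²(3.700×10^-4) / (2π×0.161 m) = 7.724 H.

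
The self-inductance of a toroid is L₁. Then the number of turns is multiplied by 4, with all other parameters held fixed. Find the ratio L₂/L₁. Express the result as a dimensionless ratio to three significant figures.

L₂/L₁ = 16.0

For a toroid, L ∝ μᵣN²A/R.
L₂/L₁ = (4)^2 = 16.0.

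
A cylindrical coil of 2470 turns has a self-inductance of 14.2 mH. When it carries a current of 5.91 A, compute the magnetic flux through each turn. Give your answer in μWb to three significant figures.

From L = NΦ_B/I, the flux per turn is Φ_B = LI/N.
Φ_B = (1.420×10^-2 H)(5.91 A)/2470 = 3.398×10^-5 Wb.

Φ_B ≈ 34.0 μWb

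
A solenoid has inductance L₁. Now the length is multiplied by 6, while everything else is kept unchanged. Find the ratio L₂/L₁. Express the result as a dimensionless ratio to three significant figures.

L₂/L₁ = 0.167

For a solenoid, L ∝ μᵣN²A/ℓ.
L₂/L₁ = (6)^-1 = 0.167.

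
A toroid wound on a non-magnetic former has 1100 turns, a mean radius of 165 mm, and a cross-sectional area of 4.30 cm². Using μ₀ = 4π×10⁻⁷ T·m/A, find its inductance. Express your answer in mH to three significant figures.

For a thin toroid, L = μ₀N²A/(2πR).
L = (4π×10⁻⁷)(1100)²(4.300×10^-4) / (2π×0.165 m) = 6.307×10^-4 H.

L ≈ 0.631 mH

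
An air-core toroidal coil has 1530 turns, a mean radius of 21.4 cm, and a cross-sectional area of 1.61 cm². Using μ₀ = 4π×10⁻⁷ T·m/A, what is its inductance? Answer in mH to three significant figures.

For a thin toroid, L = μ₀N²A/(2πR).
L = (4π×10⁻⁷)(1530)²(1.610×10^-4) / (2π×0.214 m) = 3.522×10^-4 H.

L ≈ 0.352 mH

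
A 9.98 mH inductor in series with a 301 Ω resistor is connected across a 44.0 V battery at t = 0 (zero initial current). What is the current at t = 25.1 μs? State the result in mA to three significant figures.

τ = L/R = 9.980×10^-3/301 = 3.316×10^-5 s; final current I_∞ = ε/R = 44.0/301 = 0.1462 A.
I(t) = I_∞(1 − e^(−t/τ)) with t/τ = 0.757.
I = (0.1462)(1 − e^(−0.757)) = 7.761×10^-2 A.

I ≈ 77.6 mA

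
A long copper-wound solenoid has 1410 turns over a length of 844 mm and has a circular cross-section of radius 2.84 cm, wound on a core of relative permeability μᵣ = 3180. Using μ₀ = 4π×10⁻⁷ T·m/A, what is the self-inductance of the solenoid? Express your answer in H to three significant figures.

A = πr² = π(2.840×10^-2 m)² = 2.534×10^-3 m².
For a long solenoid, L = μ₀μᵣN²A/ℓ.
L = (4π×10⁻⁷)(3180)(1410)²(2.534×10^-3)/(0.844 m) = 23.85 H.

L ≈ 23.9 H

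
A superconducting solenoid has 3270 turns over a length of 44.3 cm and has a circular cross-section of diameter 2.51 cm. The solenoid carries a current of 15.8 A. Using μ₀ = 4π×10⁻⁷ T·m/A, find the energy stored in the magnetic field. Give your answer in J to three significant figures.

U ≈ 1.87 J

A = π(d/2)² = π(1.255×10^-2 m)² = 4.948×10^-4 m².
L = μ₀N²A/ℓ = (4π×10⁻⁷)(3270)²(4.948×10^-4)/(0.443) = 1.501×10^-2 H.
U = ½LI² = ½(1.501×10^-2)(15.8)² = 1.873 J.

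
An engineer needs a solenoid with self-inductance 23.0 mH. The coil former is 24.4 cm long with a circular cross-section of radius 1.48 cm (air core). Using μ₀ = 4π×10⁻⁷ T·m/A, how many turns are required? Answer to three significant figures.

N ≈ 2550 turns

A = πr² = π(1.480×10^-2 m)² = 6.881×10^-4 m².
From L = μ₀N²A/ℓ, N = √(Lℓ / (μ₀A)).
N = √[(2.300×10^-2)(0.244) / ((4π×10⁻⁷)×6.881×10^-4)] = √(6.490×10^6) ≈ 2547.5.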